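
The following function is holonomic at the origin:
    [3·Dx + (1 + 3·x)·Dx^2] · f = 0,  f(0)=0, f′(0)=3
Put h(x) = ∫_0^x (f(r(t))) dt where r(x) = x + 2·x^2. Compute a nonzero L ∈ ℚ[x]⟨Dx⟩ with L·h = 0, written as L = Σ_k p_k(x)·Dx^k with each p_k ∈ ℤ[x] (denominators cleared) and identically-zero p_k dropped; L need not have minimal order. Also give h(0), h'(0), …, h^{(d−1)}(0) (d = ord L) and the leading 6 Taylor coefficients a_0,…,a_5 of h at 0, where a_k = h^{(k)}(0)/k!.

f: a_k = 0, 3, -9/2, 9, -81/4, 243/5, …
Change of var in L_f (x↦r) gives L₀.
∫: right-multiply L₀ by Dx.
L = (-1 + 12·x + 24·x^2)·Dx^2 + (1 + 7·x + 18·x^2 + 24·x^3)·Dx^3  (order 3).
h: a_k = 0, 0, 3/2, 1/2, -9/4, 63/20, …
ICs: h(0) = 0, h′(0) = 0, h′′(0) = 3.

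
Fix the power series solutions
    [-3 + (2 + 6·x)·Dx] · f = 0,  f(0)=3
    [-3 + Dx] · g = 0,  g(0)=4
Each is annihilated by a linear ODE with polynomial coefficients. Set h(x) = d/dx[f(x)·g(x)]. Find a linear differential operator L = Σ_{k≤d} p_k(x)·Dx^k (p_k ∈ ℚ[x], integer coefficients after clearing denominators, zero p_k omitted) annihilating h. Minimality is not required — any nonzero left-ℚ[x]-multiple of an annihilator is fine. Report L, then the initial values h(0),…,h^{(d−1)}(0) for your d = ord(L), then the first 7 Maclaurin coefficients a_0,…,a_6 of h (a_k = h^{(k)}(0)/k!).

L = (7 + 36·x + 36·x^2) + (-2 - 10·x - 12·x^2)·Dx  (order 1).
h: a_k = 54, 189, 1377/4, 2673/8, 26001/64, -64881/640, 2456001/2560, …
ICs: h(0) = 54.

f: a_k = 3, 9/2, -27/8, 81/16, -1215/128, 5103/256, -45927/1024, …
g: a_k = 4, 12, 18, 18, 27/2, 81/10, 81/20, …
Sym-product of L_f,L_g gives L₀ (≤ ord 1).
Differentiate: ansatz ord ≤ ord L₀ ⇒ L.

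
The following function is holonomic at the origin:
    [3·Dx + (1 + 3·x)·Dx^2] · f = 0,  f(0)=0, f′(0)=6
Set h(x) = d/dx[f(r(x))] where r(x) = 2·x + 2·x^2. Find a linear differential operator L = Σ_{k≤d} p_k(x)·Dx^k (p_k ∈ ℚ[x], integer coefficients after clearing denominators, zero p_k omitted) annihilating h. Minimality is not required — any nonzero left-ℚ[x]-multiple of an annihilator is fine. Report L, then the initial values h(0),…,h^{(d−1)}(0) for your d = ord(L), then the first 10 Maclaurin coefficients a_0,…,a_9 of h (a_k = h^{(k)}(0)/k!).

f: a_k = 0, 6, -9, 18, -81/2, 486/5, -243, 4374/7, -6561/4, 4374, …
h₀=f(r): pull back L_f along r ⇒ L₀.
h₀' ⇒ L via d/dx closure of L₀.
L = (4 + 12·x + 12·x^2) + (1 + 8·x + 18·x^2 + 12·x^3)·Dx  (order 1).
h: a_k = 12, -48, 216, -1008, 4752, -22464, 106272, -502848, 2379456, -11259648, …
ICs: h(0) = 12.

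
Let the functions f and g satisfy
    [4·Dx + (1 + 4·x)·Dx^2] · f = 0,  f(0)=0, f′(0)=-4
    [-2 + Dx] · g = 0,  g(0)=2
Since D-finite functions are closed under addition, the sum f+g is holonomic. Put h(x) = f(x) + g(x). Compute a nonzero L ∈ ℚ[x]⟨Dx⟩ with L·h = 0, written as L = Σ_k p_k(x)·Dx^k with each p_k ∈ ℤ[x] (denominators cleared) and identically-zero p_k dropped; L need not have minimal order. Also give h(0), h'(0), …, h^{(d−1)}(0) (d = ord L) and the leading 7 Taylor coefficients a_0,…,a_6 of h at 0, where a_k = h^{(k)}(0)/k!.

f: a_k = 0, -4, 8, -64/3, 64, -1024/5, 2048/3, …
g: a_k = 2, 4, 4, 8/3, 4/3, 8/15, 8/45, …
Weyl lclm of L_f,L_g ⇒ L₀ (ord ≤ 3).
L = (-40 - 32·x)·Dx + (14 - 16·x - 32·x^2)·Dx^2 + (3 + 16·x + 16·x^2)·Dx^3  (order 3).
h: a_k = 2, 0, 12, -56/3, 196/3, -3064/15, 30728/45, …
ICs: h(0) = 2, h′(0) = 0, h′′(0) = 24.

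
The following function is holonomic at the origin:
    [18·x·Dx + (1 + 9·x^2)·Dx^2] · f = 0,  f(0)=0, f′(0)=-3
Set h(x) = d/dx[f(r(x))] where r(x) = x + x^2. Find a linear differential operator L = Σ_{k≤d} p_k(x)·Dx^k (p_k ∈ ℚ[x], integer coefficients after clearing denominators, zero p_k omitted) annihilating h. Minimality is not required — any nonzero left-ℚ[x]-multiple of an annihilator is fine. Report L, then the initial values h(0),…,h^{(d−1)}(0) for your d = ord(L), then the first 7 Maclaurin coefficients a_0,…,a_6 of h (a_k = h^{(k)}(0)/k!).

f: a_k = 0, -3, 0, 9, 0, -243/5, 0, …
Change of var in L_f (x↦r) gives L₀.
h=h₀': d/dx-closure on L₀ ⇒ L.
L = (-2 + 18·x + 72·x^2 + 108·x^3 + 54·x^4) + (1 + 2·x + 9·x^2 + 36·x^3 + 45·x^4 + 18·x^5)·Dx  (order 1).
h: a_k = -3, -6, 27, 108, -108, -1404, -1215, …
ICs: h(0) = -3.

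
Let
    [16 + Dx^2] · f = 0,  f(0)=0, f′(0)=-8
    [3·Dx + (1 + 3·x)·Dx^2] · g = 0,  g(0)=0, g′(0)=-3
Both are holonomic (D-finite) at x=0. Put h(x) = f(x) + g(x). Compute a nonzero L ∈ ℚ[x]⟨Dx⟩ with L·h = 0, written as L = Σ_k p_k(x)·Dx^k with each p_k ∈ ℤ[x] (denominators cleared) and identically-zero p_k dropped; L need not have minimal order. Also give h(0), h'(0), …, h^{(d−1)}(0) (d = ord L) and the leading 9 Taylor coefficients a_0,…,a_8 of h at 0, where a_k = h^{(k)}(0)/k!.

L = (1680 + 2304·x + 3456·x^2)·Dx + (272 + 1584·x + 3456·x^2 + 3456·x^3)·Dx^2 + (105 + 144·x + 216·x^2)·Dx^3 + (17 + 99·x + 216·x^2 + 216·x^3)·Dx^4  (order 4).
h: a_k = 0, -11, 9/2, 37/3, 81/4, -197/3, 243/2, -96367/315, 6561/8, …
ICs: h(0) = 0, h′(0) = -11, h′′(0) = 9, h′′′(0) = 74.

f: a_k = 0, -8, 0, 64/3, 0, -256/15, 0, 2048/315, 0, …
g: a_k = 0, -3, 9/2, -9, 81/4, -243/5, 243/2, -2187/7, 6561/8, …
Weyl lclm of L_f,L_g ⇒ L₀ (ord ≤ 4).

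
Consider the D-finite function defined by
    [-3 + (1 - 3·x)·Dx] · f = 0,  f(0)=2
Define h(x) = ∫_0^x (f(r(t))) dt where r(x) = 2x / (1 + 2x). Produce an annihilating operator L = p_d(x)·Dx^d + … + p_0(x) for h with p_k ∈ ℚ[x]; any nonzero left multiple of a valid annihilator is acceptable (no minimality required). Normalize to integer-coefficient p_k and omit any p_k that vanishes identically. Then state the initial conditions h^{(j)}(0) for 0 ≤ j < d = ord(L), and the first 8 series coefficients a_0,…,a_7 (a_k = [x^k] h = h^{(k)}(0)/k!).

f: a_k = 2, 6, 18, 54, 162, 486, 1458, 4374, …
Substitute x→r, Dx→(1/r')Dx; clear ⇒ L₀.
h=∫h₀ ⇒ L = L₀·Dx.
L = 6·Dx + (-1 + 2·x + 8·x^2)·Dx^2  (order 2).
h: a_k = 0, 2, 6, 16, 48, 768/5, 512, 12288/7, …
ICs: h(0) = 0, h′(0) = 2.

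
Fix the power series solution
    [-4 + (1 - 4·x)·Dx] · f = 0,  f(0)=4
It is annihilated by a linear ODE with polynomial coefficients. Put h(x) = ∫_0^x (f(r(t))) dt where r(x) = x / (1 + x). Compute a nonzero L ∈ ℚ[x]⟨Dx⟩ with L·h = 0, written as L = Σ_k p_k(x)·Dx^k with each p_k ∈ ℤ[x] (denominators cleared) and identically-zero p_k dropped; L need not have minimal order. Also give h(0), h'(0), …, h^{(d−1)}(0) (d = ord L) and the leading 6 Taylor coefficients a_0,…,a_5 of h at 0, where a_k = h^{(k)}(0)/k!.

L = 4·Dx + (-1 + 2·x + 3·x^2)·Dx^2  (order 2).
h: a_k = 0, 4, 8, 16, 36, 432/5, …
ICs: h(0) = 0, h′(0) = 4.

f: a_k = 4, 16, 64, 256, 1024, 4096, …
h₀=f(r): pull back L_f along r ⇒ L₀.
∫: right-multiply L₀ by Dx.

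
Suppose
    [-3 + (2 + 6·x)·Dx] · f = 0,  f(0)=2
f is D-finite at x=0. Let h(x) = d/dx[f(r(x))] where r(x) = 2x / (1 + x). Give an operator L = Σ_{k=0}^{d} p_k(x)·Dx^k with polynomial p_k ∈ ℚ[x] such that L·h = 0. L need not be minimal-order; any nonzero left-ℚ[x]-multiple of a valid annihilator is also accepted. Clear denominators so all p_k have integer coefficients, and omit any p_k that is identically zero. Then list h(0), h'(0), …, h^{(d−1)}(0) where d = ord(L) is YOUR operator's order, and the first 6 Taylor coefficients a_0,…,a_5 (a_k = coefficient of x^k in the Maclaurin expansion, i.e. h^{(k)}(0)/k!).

f: a_k = 2, 3, -9/4, 27/8, -405/64, 1701/128, …
Change of var in L_f (x↦r) gives L₀.
h₀' ⇒ L via d/dx closure of L₀.
L = (-5 - 14·x) + (-1 - 8·x - 7·x^2)·Dx  (order 1).
h: a_k = 6, -30, 153, -861, 20685/4, -128961/4, …
ICs: h(0) = 6.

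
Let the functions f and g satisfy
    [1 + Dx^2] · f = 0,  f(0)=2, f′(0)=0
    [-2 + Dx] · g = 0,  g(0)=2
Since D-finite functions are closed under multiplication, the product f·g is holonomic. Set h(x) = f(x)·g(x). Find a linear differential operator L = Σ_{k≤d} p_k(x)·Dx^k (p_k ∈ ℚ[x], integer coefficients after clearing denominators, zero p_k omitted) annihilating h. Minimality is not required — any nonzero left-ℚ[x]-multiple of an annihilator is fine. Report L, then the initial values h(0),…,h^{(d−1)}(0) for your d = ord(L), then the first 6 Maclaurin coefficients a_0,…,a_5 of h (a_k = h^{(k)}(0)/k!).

L = 5 - 4·Dx + Dx^2  (order 2).
h: a_k = 4, 8, 6, 4/3, -7/6, -19/15, …
ICs: h(0) = 4, h′(0) = 8.

f: a_k = 2, 0, -1, 0, 1/12, 0, …
g: a_k = 2, 4, 4, 8/3, 4/3, 8/15, …
Sym-product of L_f,L_g gives L₀ (≤ ord 2).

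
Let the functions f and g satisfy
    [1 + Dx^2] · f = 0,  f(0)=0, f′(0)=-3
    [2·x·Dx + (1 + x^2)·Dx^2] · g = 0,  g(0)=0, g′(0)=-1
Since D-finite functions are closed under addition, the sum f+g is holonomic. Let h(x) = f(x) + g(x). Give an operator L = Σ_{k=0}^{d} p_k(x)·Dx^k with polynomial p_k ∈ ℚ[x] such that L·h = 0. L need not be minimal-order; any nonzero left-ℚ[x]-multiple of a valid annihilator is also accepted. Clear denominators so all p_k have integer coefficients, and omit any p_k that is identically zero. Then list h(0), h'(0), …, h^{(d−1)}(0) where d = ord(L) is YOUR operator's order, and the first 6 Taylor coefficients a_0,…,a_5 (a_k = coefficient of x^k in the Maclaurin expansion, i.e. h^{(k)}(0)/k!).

f: a_k = 0, -3, 0, 1/2, 0, -1/40, …
g: a_k = 0, -1, 0, 1/3, 0, -1/5, …
Weyl lclm of L_f,L_g ⇒ L₀ (ord ≤ 4).
L = (-22·x + 28·x^3 + 2·x^5)·Dx + (-1 + 7·x^2 + 9·x^4 + x^6)·Dx^2 + (-22·x + 28·x^3 + 2·x^5)·Dx^3 + (-1 + 7·x^2 + 9·x^4 + x^6)·Dx^4  (order 4).
h: a_k = 0, -4, 0, 5/6, 0, -9/40, …
ICs: h(0) = 0, h′(0) = -4, h′′(0) = 0, h′′′(0) = 5.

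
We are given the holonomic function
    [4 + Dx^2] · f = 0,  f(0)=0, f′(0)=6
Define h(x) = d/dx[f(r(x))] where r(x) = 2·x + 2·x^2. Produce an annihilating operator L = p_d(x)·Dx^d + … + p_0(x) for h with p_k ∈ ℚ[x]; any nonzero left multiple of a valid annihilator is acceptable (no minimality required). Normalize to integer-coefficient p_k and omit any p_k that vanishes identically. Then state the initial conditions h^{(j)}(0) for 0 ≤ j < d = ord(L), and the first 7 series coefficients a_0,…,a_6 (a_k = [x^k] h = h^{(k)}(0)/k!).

L = (28 + 128·x + 384·x^2 + 512·x^3 + 256·x^4) + (-6 - 12·x)·Dx + (1 + 4·x + 4·x^2)·Dx^2  (order 2).
h: a_k = 12, 24, -96, -384, -352, 576, 25856/15, …
ICs: h(0) = 12, h′(0) = 24.

f: a_k = 0, 6, 0, -4, 0, 4/5, 0, …
L₀ from L_f via x↦r, Dx↦r'^{-1}Dx.
Differentiate: ansatz ord ≤ ord L₀ ⇒ L.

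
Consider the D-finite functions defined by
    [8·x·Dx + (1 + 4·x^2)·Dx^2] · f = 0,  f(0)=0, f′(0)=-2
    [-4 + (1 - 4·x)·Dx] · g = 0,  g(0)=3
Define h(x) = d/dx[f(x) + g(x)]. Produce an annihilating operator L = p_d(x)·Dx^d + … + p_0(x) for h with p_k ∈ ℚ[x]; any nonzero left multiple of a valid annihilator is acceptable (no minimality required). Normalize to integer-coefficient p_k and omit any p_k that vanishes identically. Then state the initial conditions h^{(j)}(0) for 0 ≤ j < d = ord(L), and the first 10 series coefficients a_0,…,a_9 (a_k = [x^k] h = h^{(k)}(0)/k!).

L = (8 - 128·x - 96·x^2) + (-13 + 8·x - 100·x^2 - 96·x^3)·Dx + (1 - 3·x - 12·x^3 - 16·x^4)·Dx^2  (order 2).
h: a_k = 10, 96, 584, 3072, 15328, 73728, 344192, 1572864, 7077376, 31457280, …
ICs: h(0) = 10, h′(0) = 96.

f: a_k = 0, -2, 0, 8/3, 0, -32/5, 0, 128/7, 0, -512/9, …
g: a_k = 3, 12, 48, 192, 768, 3072, 12288, 49152, 196608, 786432, …
f+g: L₀ = lclm(L_f,L_g), ord ≤ 2+1.
Differentiate: ansatz ord ≤ ord L₀ ⇒ L.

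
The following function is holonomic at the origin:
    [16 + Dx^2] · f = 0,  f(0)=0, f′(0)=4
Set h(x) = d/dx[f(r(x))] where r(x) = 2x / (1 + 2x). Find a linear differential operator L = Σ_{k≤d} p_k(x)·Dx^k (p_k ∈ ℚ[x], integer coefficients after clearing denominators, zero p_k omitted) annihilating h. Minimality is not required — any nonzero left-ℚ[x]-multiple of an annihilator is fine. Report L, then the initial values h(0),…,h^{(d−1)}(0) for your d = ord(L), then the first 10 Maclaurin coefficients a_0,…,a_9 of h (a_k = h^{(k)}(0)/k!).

f: a_k = 0, 4, 0, -32/3, 0, 128/15, 0, -1024/315, 0, 2048/2835, …
L₀ from L_f via x↦r, Dx↦r'^{-1}Dx.
Differentiate: ansatz ord ≤ ord L₀ ⇒ L.
L = (88 + 96·x + 96·x^2) + (12 + 72·x + 144·x^2 + 96·x^3)·Dx + (1 + 8·x + 24·x^2 + 32·x^3 + 16·x^4)·Dx^2  (order 2).
h: a_k = 8, -32, -160, 1792, -24704/3, 23040, -1260032/45, -5152768/45, 61650944/63, -276520960/63, …
ICs: h(0) = 8, h′(0) = -32.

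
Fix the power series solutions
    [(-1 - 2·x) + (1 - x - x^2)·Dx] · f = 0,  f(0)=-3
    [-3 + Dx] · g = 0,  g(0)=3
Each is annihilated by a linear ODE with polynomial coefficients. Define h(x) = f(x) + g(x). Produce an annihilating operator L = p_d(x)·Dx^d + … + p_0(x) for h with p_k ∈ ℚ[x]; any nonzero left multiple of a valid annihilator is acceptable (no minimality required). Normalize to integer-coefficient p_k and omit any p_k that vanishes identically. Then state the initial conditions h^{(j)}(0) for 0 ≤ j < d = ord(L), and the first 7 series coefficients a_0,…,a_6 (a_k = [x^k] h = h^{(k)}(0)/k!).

L = (-3 - 9·x - 45·x^2 - 18·x^3) + (-5 + 24·x + 15·x^2 - 18·x^3 - 9·x^4)·Dx + (2 - 7·x + 8·x^3 + 3·x^4)·Dx^2  (order 2).
h: a_k = 0, 6, 15/2, 9/2, -39/8, -717/40, -2877/80, …
ICs: h(0) = 0, h′(0) = 6.

f: a_k = -3, -3, -6, -9, -15, -24, -39, …
g: a_k = 3, 9, 27/2, 27/2, 81/8, 243/40, 243/80, …
h₀=f+g: left-lcm gives L₀, ord ≤ 2.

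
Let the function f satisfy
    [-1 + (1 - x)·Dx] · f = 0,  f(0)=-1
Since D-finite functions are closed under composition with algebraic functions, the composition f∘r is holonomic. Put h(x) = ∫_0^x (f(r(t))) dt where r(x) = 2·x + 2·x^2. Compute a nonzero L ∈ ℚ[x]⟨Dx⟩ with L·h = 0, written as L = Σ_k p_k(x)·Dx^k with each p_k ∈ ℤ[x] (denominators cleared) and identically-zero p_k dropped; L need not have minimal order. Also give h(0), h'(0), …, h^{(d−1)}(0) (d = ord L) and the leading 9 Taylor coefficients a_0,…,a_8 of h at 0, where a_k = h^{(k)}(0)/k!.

L = (2 + 4·x)·Dx + (-1 + 2·x + 2·x^2)·Dx^2  (order 2).
h: a_k = 0, -1, -1, -2, -4, -44/5, -20, -328/7, -112, …
ICs: h(0) = 0, h′(0) = -1.

f: a_k = -1, -1, -1, -1, -1, -1, -1, -1, -1, …
L₀ from L_f via x↦r, Dx↦r'^{-1}Dx.
h=∫h₀ ⇒ L = L₀·Dx.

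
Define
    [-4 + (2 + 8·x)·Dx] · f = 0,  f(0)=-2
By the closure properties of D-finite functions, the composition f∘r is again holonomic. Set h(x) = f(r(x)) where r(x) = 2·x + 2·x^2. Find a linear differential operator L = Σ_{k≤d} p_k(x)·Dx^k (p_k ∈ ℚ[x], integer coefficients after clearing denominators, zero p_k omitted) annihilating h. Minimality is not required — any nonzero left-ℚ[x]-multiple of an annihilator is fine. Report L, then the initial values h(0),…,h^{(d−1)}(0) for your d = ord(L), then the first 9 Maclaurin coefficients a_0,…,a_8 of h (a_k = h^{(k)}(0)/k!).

L = (-4 - 8·x) + (1 + 8·x + 8·x^2)·Dx  (order 1).
h: a_k = -2, -8, 8, -32, 144, -704, 3648, -19712, 109888, …
ICs: h(0) = -2.

f: a_k = -2, -4, 4, -8, 20, -56, 168, -528, 1716, …
Change of var in L_f (x↦r) gives L₀.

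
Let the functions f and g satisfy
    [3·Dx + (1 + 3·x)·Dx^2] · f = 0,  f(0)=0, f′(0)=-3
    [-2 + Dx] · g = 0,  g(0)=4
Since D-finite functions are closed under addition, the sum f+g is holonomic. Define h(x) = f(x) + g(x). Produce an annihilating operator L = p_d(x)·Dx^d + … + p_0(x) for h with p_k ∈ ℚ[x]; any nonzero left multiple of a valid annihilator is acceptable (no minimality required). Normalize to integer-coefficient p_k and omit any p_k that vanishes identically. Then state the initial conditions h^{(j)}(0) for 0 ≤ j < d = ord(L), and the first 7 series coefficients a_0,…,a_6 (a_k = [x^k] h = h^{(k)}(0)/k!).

f: a_k = 0, -3, 9/2, -9, 81/4, -243/5, 243/2, …
g: a_k = 4, 8, 8, 16/3, 8/3, 16/15, 16/45, …
h₀=f+g: left-lcm gives L₀, ord ≤ 3.
L = (-48 - 36·x)·Dx + (14 - 24·x - 36·x^2)·Dx^2 + (5 + 21·x + 18·x^2)·Dx^3  (order 3).
h: a_k = 4, 5, 25/2, -11/3, 275/12, -713/15, 10967/90, …
ICs: h(0) = 4, h′(0) = 5, h′′(0) = 25.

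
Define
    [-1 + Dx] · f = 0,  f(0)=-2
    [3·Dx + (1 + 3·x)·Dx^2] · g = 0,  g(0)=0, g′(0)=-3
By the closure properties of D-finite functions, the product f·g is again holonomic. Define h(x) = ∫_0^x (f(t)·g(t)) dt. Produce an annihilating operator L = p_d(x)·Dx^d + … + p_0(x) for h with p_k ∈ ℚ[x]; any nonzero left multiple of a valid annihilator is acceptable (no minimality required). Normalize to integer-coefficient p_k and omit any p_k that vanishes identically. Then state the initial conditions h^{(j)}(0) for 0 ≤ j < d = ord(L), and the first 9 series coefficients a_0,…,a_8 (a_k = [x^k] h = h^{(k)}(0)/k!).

L = (-2 + 3·x)·Dx + (1 - 6·x)·Dx^2 + (1 + 3·x)·Dx^3  (order 3).
h: a_k = 0, 0, 3, -1, 3, -26/5, 1289/120, -1307/56, 44561/840, …
ICs: h(0) = 0, h′(0) = 0, h′′(0) = 6.

f: a_k = -2, -2, -1, -1/3, -1/12, -1/60, -1/360, -1/2520, -1/20160, …
g: a_k = 0, -3, 9/2, -9, 81/4, -243/5, 243/2, -2187/7, 6561/8, …
f·g: L₀ = L_f ⊗_s L_g, ord ≤ 1·2.
∫: right-multiply L₀ by Dx.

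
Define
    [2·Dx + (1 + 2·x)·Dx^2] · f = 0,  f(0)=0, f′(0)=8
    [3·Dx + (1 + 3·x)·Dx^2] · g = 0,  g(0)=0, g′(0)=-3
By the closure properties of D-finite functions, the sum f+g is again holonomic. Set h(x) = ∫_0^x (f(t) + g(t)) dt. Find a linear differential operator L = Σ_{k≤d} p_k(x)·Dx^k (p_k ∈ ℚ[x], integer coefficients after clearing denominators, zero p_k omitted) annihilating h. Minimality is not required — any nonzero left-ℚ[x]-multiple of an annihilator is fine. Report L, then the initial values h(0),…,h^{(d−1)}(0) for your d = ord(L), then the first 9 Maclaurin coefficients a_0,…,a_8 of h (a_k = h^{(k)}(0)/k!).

L = 12·Dx^2 + (10 + 24·x)·Dx^3 + (1 + 5·x + 6·x^2)·Dx^4  (order 4).
h: a_k = 0, 0, 5/2, -7/6, 5/12, 17/20, -23/6, 473/42, -1675/56, …
ICs: h(0) = 0, h′(0) = 0, h′′(0) = 5, h′′′(0) = -7.

f: a_k = 0, 8, -8, 32/3, -16, 128/5, -128/3, 512/7, -128, …
g: a_k = 0, -3, 9/2, -9, 81/4, -243/5, 243/2, -2187/7, 6561/8, …
Weyl lclm of L_f,L_g ⇒ L₀ (ord ≤ 4).
∫: right-multiply L₀ by Dx.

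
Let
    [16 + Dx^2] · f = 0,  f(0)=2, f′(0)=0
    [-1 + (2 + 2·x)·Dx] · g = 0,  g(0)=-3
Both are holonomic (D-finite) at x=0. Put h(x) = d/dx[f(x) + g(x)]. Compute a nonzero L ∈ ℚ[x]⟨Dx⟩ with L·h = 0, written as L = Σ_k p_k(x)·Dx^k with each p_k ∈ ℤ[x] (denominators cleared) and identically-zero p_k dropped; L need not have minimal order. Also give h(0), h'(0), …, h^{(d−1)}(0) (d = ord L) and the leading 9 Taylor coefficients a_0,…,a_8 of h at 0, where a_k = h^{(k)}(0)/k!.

L = (-1264 - 2048·x - 1024·x^2) + (-2144 - 6240·x - 6144·x^2 - 2048·x^3)·Dx + (-79 - 128·x - 64·x^2)·Dx^2 + (-134 - 390·x - 384·x^2 - 128·x^3)·Dx^3  (order 3).
h: a_k = -3/2, -125/4, -9/16, 8237/96, -105/256, -521453/7680, -693/2048, 33959837/1290240, -19305/65536, …
ICs: h(0) = -3/2, h′(0) = -125/4, h′′(0) = -9/8.

f: a_k = 2, 0, -16, 0, 64/3, 0, -512/45, 0, 1024/315, …
g: a_k = -3, -3/2, 3/8, -3/16, 15/128, -21/256, 63/1024, -99/2048, 1287/32768, …
h₀=f+g: left-lcm gives L₀, ord ≤ 3.
h=h₀': d/dx-closure on L₀ ⇒ L.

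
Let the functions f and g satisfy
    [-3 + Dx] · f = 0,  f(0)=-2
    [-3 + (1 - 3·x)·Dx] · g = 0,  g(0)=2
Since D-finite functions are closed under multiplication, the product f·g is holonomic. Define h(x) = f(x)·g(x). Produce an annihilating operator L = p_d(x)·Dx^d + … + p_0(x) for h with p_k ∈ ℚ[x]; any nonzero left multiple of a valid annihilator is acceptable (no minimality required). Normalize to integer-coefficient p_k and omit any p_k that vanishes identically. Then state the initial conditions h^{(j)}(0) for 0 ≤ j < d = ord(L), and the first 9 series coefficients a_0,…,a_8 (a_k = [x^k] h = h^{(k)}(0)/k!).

f: a_k = -2, -6, -9, -9, -27/4, -81/20, -81/40, -243/280, -729/2240, …
g: a_k = 2, 6, 18, 54, 162, 486, 1458, 4374, 13122, …
f·g: L₀ = L_f ⊗_s L_g, ord ≤ 1·1.
L = (6 - 9·x) + (-1 + 3·x)·Dx  (order 1).
h: a_k = -4, -24, -90, -288, -1755/2, -13203/5, -158517/20, -166455/7, -79899129/1120, …
ICs: h(0) = -4.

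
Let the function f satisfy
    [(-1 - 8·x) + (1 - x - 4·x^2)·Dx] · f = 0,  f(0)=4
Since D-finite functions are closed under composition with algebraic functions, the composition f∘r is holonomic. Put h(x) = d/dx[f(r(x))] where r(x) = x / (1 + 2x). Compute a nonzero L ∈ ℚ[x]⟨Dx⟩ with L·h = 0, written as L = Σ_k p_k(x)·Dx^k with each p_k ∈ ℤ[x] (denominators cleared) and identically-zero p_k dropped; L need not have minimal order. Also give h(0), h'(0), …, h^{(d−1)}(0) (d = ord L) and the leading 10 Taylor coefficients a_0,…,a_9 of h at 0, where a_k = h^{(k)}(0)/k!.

L = (6 + 12·x + 72·x^2 + 80·x^3) + (-1 - 15·x - 54·x^2 - 36·x^3 + 40·x^4)·Dx  (order 1).
h: a_k = 4, 24, -84, 432, -1900, 8136, -33796, 137568, -551196, 2181240, …
ICs: h(0) = 4.

f: a_k = 4, 4, 20, 36, 116, 260, 724, 1764, 4660, 11716, …
f∘r: x↦r, Dx↦Dx/r' in L_f ⇒ L₀.
h₀' ⇒ L via d/dx closure of L₀.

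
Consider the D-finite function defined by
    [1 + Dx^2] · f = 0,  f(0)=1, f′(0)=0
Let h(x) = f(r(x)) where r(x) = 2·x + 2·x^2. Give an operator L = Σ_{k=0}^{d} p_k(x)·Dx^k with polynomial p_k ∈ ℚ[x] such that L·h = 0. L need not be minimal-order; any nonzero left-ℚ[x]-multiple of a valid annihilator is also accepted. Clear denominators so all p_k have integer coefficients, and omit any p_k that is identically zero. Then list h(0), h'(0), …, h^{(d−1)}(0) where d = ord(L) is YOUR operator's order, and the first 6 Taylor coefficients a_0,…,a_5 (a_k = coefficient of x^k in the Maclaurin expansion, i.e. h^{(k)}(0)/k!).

L = (4 + 24·x + 48·x^2 + 32·x^3) - 2·Dx + (1 + 2·x)·Dx^2  (order 2).
h: a_k = 1, 0, -2, -4, -4/3, 8/3, …
ICs: h(0) = 1, h′(0) = 0.

f: a_k = 1, 0, -1/2, 0, 1/24, 0, …
h₀=f(r): pull back L_f along r ⇒ L₀.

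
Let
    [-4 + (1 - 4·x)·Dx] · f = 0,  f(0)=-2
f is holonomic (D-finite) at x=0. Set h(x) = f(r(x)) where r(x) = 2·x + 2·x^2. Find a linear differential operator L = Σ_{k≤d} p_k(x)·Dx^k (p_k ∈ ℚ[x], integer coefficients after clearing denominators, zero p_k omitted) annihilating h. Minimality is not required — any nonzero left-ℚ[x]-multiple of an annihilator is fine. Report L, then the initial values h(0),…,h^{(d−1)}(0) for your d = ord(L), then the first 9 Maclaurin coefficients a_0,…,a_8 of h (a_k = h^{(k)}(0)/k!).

L = (8 + 16·x) + (-1 + 8·x + 8·x^2)·Dx  (order 1).
h: a_k = -2, -16, -144, -1280, -11392, -101376, -902144, -8028160, -71442432, …
ICs: h(0) = -2.

f: a_k = -2, -8, -32, -128, -512, -2048, -8192, -32768, -131072, …
h₀=f(r): pull back L_f along r ⇒ L₀.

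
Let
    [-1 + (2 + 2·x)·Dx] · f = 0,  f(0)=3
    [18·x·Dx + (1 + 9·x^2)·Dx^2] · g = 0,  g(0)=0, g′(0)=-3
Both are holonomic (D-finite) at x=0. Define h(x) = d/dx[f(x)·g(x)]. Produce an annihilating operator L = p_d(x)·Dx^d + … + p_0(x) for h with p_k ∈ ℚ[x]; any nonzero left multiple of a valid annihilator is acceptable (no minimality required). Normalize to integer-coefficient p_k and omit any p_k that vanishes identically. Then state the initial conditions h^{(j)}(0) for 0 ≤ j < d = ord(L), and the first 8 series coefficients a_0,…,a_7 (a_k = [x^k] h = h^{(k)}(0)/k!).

f: a_k = 3, 3/2, -3/8, 3/16, -15/128, 21/256, -63/1024, 99/2048, …
g: a_k = 0, -3, 0, 9, 0, -243/5, 0, 2187/7, …
Sym-product of L_f,L_g gives L₀ (≤ ord 2).
Derive L from L₀ (diff closure).
L = (23 + 120·x - 570·x^2 - 648·x^3 - 81·x^4) + (52 + 220·x - 936·x^2 - 3048·x^3 - 2268·x^4 - 324·x^5)·Dx + (4 - 40·x - 68·x^2 - 432·x^3 - 948·x^4 - 648·x^5 - 108·x^6)·Dx^2  (order 2).
h: a_k = -9, -9, 675/8, 207/4, -95247/128, -274401/640, 34214319/5120, 32981661/8960, …
ICs: h(0) = -9, h′(0) = -9.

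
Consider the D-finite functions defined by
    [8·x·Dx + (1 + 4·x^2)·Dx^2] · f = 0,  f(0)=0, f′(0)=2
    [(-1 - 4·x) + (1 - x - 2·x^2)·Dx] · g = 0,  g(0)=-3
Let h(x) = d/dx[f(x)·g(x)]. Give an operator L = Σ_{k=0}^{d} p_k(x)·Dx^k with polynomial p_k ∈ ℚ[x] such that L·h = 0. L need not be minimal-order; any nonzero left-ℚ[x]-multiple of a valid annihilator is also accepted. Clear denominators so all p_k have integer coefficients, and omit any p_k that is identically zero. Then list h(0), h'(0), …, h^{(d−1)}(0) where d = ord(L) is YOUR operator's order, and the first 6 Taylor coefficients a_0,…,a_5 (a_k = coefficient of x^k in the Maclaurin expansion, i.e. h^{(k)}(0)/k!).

f: a_k = 0, 2, 0, -8/3, 0, 32/5, …
g: a_k = -3, -3, -9, -15, -33, -63, …
Product ⇒ symmetric product L₀, ord ≤ 2.
Derive L from L₀ (diff closure).
L = (288·x^2 + 384·x^3 + 1152·x^4) + (5 + 24·x + 36·x^2 + 128·x^3 + 384·x^4 + 768·x^5)·Dx + (-1 - x - 12·x^2 + 12·x^3 - 8·x^4 + 64·x^5 + 96·x^6)·Dx^2  (order 2).
h: a_k = -6, -12, -30, -88, -306, -3156/5, …
ICs: h(0) = -6, h′(0) = -12.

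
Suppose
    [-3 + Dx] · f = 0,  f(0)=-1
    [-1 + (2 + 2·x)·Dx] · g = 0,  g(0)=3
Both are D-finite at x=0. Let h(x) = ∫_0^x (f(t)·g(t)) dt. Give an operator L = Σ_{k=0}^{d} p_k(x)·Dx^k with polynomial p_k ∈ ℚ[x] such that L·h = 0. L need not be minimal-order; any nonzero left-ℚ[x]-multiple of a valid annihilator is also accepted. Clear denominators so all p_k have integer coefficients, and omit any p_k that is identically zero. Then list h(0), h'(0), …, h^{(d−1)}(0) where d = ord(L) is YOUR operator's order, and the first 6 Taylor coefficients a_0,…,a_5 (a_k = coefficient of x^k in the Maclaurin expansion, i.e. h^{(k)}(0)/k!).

L = (-7 - 6·x)·Dx + (2 + 2·x)·Dx^2  (order 2).
h: a_k = 0, -3, -21/4, -47/8, -309/64, -2001/640, …
ICs: h(0) = 0, h′(0) = -3.

f: a_k = -1, -3, -9/2, -9/2, -27/8, -81/40, …
g: a_k = 3, 3/2, -3/8, 3/16, -15/128, 21/256, …
f·g: L₀ = L_f ⊗_s L_g, ord ≤ 1·1.
h=∫₀ˣh₀: take L = L₀·Dx.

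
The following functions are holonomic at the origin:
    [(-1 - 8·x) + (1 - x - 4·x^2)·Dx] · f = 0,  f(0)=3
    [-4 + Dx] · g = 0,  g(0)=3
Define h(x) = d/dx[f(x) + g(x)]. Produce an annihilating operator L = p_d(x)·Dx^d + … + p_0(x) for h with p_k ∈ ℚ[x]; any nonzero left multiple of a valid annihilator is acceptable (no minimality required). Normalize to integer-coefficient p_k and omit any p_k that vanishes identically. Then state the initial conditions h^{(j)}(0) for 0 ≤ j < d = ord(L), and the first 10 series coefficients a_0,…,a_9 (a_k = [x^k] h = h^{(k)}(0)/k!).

f: a_k = 3, 3, 15, 27, 87, 195, 543, 1323, 3495, 8787, …
g: a_k = 3, 12, 24, 32, 32, 128/5, 256/15, 1024/105, 512/105, 2048/945, …
Weyl lclm of L_f,L_g ⇒ L₀ (ord ≤ 2).
h=h₀': d/dx-closure on L₀ ⇒ L.
L = (28 + 848·x + 896·x^2 + 4608·x^3 + 3072·x^4) + (-19 - 192·x - 472·x^2 - 1152·x^3 + 640·x^4 + 1024·x^5)·Dx + (3 - 5·x + 62·x^2 - 352·x^4 - 256·x^5)·Dx^2  (order 2).
h: a_k = 15, 78, 177, 476, 1103, 16802/5, 139939/15, 2939896/105, 8305763/105, 215156342/945, …
ICs: h(0) = 15, h′(0) = 78.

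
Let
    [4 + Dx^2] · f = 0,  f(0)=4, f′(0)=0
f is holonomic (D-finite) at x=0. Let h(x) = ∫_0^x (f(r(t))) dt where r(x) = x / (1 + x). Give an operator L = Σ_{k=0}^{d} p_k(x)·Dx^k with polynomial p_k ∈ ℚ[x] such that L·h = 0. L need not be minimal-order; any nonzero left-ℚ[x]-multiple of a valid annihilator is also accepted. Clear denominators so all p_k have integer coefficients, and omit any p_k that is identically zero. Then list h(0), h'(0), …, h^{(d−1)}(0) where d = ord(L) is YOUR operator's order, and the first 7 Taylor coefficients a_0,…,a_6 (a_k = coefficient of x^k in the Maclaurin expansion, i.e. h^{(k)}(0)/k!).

f: a_k = 4, 0, -8, 0, 8/3, 0, -16/45, …
h₀=f(r): pull back L_f along r ⇒ L₀.
∫: right-multiply L₀ by Dx.
L = 4·Dx + (2 + 6·x + 6·x^2 + 2·x^3)·Dx^2 + (1 + 4·x + 6·x^2 + 4·x^3 + x^4)·Dx^3  (order 3).
h: a_k = 0, 4, 0, -8/3, 4, -64/15, 32/9, …
ICs: h(0) = 0, h′(0) = 4, h′′(0) = 0.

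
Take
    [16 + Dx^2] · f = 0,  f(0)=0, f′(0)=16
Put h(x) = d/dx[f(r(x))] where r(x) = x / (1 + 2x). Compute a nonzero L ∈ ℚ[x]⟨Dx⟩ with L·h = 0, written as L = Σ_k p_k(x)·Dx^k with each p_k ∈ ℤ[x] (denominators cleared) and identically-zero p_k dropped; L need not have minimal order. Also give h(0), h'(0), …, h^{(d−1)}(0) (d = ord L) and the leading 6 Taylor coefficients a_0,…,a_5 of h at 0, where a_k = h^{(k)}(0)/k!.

f: a_k = 0, 16, 0, -128/3, 0, 512/15, …
Substitute x→r, Dx→(1/r')Dx; clear ⇒ L₀.
Differentiate: ansatz ord ≤ ord L₀ ⇒ L.
L = (40 + 96·x + 96·x^2) + (12 + 72·x + 144·x^2 + 96·x^3)·Dx + (1 + 8·x + 24·x^2 + 32·x^3 + 16·x^4)·Dx^2  (order 2).
h: a_k = 16, -64, 64, 512, -11008/3, 15360, …
ICs: h(0) = 16, h′(0) = -64.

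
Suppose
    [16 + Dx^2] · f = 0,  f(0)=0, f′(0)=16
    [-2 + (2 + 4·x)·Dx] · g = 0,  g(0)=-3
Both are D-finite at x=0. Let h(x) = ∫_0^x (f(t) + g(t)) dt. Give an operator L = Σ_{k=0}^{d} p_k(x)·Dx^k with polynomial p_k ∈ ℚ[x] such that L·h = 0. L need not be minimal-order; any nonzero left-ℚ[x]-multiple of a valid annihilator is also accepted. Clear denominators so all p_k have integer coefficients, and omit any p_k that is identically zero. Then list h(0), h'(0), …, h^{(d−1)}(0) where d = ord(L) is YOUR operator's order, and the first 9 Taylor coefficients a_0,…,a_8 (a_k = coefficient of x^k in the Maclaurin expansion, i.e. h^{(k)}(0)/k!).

f: a_k = 0, 16, 0, -128/3, 0, 512/15, 0, -4096/315, 0, …
g: a_k = -3, -3, 3/2, -3/2, 15/8, -21/8, 63/16, -99/16, 1287/128, …
L₀ := lclm(L_f,L_g); ord L₀ ≤ 2+1.
h=∫h₀ ⇒ L = L₀·Dx.
L = (-304 - 1024·x - 1024·x^2)·Dx + (240 + 1504·x + 3072·x^2 + 2048·x^3)·Dx^2 + (-19 - 64·x - 64·x^2)·Dx^3 + (15 + 94·x + 192·x^2 + 128·x^3)·Dx^4  (order 4).
h: a_k = 0, -3, 13/2, 1/2, -265/24, 3/8, 3781/720, 9/16, -96721/40320, …
ICs: h(0) = 0, h′(0) = -3, h′′(0) = 13, h′′′(0) = 3.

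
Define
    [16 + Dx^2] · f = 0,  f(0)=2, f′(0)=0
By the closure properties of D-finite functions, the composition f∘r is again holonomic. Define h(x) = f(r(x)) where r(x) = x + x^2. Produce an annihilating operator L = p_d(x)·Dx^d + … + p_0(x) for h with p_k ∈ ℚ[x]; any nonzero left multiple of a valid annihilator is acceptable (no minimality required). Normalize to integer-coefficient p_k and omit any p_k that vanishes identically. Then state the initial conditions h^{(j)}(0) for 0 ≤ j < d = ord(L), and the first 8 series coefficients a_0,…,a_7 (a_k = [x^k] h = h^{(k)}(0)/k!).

L = (16 + 96·x + 192·x^2 + 128·x^3) - 2·Dx + (1 + 2·x)·Dx^2  (order 2).
h: a_k = 2, 0, -16, -32, 16/3, 256/3, 5248/45, 256/15, …
ICs: h(0) = 2, h′(0) = 0.

f: a_k = 2, 0, -16, 0, 64/3, 0, -512/45, 0, …
h₀=f(r): pull back L_f along r ⇒ L₀.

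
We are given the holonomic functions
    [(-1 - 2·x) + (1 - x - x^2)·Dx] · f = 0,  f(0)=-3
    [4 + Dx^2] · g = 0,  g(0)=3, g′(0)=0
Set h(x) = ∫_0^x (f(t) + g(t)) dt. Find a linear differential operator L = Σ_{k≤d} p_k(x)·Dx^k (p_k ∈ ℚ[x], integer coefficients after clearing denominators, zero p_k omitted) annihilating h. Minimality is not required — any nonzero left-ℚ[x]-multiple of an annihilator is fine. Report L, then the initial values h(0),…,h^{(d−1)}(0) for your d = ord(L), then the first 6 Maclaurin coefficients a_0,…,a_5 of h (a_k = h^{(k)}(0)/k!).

f: a_k = -3, -3, -6, -9, -15, -24, …
g: a_k = 3, 0, -6, 0, 2, 0, …
f+g: L₀ = lclm(L_f,L_g), ord ≤ 1+2.
∫: right-multiply L₀ by Dx.
L = (44 + 96·x + 32·x^2 + 48·x^3 + 40·x^4 + 16·x^5)·Dx + (-16 + 20·x + 8·x^2 - 16·x^3 + 12·x^4 + 24·x^5 + 8·x^6)·Dx^2 + (11 + 24·x + 8·x^2 + 12·x^3 + 10·x^4 + 4·x^5)·Dx^3 + (-4 + 5·x + 2·x^2 - 4·x^3 + 3·x^4 + 6·x^5 + 2·x^6)·Dx^4  (order 4).
h: a_k = 0, 0, -3/2, -4, -9/4, -13/5, …
ICs: h(0) = 0, h′(0) = 0, h′′(0) = -3, h′′′(0) = -24.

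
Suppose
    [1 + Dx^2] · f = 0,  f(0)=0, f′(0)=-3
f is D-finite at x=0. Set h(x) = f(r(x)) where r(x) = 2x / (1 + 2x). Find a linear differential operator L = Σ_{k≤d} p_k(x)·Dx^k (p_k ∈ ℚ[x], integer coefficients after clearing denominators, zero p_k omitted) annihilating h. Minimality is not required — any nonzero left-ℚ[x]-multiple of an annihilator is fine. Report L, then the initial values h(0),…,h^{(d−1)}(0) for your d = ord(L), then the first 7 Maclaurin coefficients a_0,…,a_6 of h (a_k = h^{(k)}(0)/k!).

f: a_k = 0, -3, 0, 1/2, 0, -1/40, 0, …
Change of var in L_f (x↦r) gives L₀.
L = 4 + (4 + 24·x + 48·x^2 + 32·x^3)·Dx + (1 + 8·x + 24·x^2 + 32·x^3 + 16·x^4)·Dx^2  (order 2).
h: a_k = 0, -6, 12, -20, 24, -4/5, -120, …
ICs: h(0) = 0, h′(0) = -6.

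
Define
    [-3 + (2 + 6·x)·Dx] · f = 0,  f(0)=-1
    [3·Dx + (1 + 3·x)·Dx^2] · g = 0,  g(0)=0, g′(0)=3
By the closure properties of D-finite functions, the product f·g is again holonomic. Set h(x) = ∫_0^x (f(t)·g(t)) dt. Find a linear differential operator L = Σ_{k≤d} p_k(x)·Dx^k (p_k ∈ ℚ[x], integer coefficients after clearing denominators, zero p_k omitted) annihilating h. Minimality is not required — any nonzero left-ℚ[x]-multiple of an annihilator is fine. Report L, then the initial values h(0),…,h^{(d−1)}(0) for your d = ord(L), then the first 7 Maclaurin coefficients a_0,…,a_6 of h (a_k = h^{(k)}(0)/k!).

L = 9·Dx + (4 + 24·x + 36·x^2)·Dx^3  (order 3).
h: a_k = 0, 0, -3/2, 0, 9/32, -27/40, 1917/1280, …
ICs: h(0) = 0, h′(0) = 0, h′′(0) = -3.

f: a_k = -1, -3/2, 9/8, -27/16, 405/128, -1701/256, 15309/1024, …
g: a_k = 0, 3, -9/2, 9, -81/4, 243/5, -243/2, …
f·g: L₀ = L_f ⊗_s L_g, ord ≤ 1·2.
h=∫₀ˣh₀: take L = L₀·Dx.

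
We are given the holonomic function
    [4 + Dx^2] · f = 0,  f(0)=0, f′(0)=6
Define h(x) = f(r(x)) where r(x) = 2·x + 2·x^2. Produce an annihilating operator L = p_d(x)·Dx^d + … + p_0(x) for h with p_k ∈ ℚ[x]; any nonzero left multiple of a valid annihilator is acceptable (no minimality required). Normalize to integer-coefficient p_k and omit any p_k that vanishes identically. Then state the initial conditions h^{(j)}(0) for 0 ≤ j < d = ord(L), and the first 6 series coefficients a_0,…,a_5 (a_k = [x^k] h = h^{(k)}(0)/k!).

f: a_k = 0, 6, 0, -4, 0, 4/5, …
f∘r: x↦r, Dx↦Dx/r' in L_f ⇒ L₀.
L = (16 + 96·x + 192·x^2 + 128·x^3) - 2·Dx + (1 + 2·x)·Dx^2  (order 2).
h: a_k = 0, 12, 12, -32, -96, -352/5, …
ICs: h(0) = 0, h′(0) = 12.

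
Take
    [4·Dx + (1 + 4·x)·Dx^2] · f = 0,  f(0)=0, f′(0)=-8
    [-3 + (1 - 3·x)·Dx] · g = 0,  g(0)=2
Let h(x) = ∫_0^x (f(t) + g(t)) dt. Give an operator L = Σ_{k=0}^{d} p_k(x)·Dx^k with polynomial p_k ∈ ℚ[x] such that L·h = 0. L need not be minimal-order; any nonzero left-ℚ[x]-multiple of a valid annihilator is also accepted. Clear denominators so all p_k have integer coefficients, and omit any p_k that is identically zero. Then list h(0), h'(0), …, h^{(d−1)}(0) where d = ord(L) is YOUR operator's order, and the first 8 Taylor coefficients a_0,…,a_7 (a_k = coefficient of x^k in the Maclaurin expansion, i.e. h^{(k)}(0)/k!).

f: a_k = 0, -8, 16, -128/3, 128, -2048/5, 4096/3, -32768/7, …
g: a_k = 2, 6, 18, 54, 162, 486, 1458, 4374, …
L₀ := lclm(L_f,L_g); ord L₀ ≤ 2+1.
h=∫h₀ ⇒ L = L₀·Dx.
L = (-204 - 144·x)·Dx^2 + (-11 - 312·x - 288·x^2)·Dx^3 + (5 + 11·x - 54·x^2 - 72·x^3)·Dx^4  (order 4).
h: a_k = 0, 2, -1, 34/3, 17/6, 58, 191/15, 1210/3, …
ICs: h(0) = 0, h′(0) = 2, h′′(0) = -2, h′′′(0) = 68.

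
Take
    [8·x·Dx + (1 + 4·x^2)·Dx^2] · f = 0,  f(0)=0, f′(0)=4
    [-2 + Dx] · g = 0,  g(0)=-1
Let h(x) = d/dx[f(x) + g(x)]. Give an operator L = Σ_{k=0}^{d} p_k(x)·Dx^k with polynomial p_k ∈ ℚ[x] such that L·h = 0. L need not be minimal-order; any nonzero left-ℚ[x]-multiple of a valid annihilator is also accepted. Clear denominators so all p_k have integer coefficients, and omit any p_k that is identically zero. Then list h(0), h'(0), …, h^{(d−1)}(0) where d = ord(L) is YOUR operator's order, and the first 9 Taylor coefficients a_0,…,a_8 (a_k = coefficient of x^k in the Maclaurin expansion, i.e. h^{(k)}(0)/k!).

L = (8 - 32·x - 32·x^2) + (-6 + 12·x + 8·x^2 - 16·x^3)·Dx + (1 + 2·x + 4·x^2 + 8·x^3)·Dx^2  (order 2).
h: a_k = 2, -4, -20, -8/3, 188/3, -8/15, -11528/45, -16/315, 322556/315, …
ICs: h(0) = 2, h′(0) = -4.

f: a_k = 0, 4, 0, -16/3, 0, 64/5, 0, -256/7, 0, …
g: a_k = -1, -2, -2, -4/3, -2/3, -4/15, -4/45, -8/315, -2/315, …
Sum ⇒ L₀ = lclm(L_f,L_g) in ℚ(x)⟨Dx⟩.
h₀' ⇒ L via d/dx closure of L₀.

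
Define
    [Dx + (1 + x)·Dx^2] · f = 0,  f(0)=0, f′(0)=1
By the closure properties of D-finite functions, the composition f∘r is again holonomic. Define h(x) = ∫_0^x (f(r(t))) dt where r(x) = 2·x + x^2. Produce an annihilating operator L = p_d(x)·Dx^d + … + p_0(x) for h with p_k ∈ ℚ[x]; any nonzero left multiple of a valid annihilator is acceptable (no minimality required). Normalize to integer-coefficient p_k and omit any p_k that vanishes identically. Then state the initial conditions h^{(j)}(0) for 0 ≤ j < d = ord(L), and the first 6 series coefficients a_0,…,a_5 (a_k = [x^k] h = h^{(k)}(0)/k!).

L = Dx^2 + (1 + x)·Dx^3  (order 3).
h: a_k = 0, 0, 1, -1/3, 1/6, -1/10, …
ICs: h(0) = 0, h′(0) = 0, h′′(0) = 2.

f: a_k = 0, 1, -1/2, 1/3, -1/4, 1/5, …
h₀=f(r): pull back L_f along r ⇒ L₀.
Integrate: L := L₀·Dx.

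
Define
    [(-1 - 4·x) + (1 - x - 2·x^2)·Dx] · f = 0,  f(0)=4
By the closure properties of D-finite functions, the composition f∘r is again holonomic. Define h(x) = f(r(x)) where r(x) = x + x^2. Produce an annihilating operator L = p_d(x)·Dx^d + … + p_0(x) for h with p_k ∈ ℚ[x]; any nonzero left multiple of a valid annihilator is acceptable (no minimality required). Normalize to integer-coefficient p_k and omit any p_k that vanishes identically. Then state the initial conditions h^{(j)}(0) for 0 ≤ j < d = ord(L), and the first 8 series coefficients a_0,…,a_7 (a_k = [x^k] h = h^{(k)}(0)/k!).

f: a_k = 4, 4, 12, 20, 44, 84, 172, 340, …
L₀ from L_f via x↦r, Dx↦r'^{-1}Dx.
L = (1 + 6·x + 12·x^2 + 8·x^3) + (-1 + x + 3·x^2 + 4·x^3 + 2·x^4)·Dx  (order 1).
h: a_k = 4, 4, 16, 44, 116, 320, 876, 2388, …
ICs: h(0) = 4.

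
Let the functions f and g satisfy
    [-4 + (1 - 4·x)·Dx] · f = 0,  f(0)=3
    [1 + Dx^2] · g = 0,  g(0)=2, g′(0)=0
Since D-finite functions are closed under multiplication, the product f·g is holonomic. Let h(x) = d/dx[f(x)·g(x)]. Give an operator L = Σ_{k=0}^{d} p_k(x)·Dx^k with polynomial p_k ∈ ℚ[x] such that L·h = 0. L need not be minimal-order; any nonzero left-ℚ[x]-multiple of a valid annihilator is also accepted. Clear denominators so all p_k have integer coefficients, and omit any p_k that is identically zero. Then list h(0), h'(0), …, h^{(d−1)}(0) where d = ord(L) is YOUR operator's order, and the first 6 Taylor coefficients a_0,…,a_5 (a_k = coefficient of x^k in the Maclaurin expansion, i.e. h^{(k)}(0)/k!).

f: a_k = 3, 12, 48, 192, 768, 3072, …
g: a_k = 2, 0, -1, 0, 1/12, 0, …
f·g: L₀ = L_f ⊗_s L_g, ord ≤ 1·2.
Differentiate: ansatz ord ≤ ord L₀ ⇒ L.
L = (-31 - 8·x + 16·x^2) + (-8 + 32·x)·Dx + (1 - 8·x + 16·x^2)·Dx^2  (order 2).
h: a_k = 24, 186, 1116, 5953, 29765, 2857439/20, …
ICs: h(0) = 24, h′(0) = 186.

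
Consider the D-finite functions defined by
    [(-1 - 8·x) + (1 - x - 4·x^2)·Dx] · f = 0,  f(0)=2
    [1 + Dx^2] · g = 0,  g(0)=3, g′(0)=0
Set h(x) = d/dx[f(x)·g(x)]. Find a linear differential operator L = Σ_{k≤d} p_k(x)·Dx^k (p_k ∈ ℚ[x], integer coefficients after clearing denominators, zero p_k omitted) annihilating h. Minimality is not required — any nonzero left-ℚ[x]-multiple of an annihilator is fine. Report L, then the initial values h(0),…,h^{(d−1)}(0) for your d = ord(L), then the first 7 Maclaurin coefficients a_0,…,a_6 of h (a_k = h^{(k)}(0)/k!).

L = (159 - 2·x - 7·x^2 + 8·x^3 + 16·x^4) + (22 + 178·x + 24·x^2 + 64·x^3)·Dx + (-7 + 6·x + 25·x^2 + 8·x^3 + 16·x^4)·Dx^2  (order 2).
h: a_k = 6, 54, 153, 637, 7265/4, 120029/20, 2060723/120, …
ICs: h(0) = 6, h′(0) = 54.

f: a_k = 2, 2, 10, 18, 58, 130, 362, …
g: a_k = 3, 0, -3/2, 0, 1/8, 0, -1/240, …
f·g: L₀ = L_f ⊗_s L_g, ord ≤ 1·2.
h₀' ⇒ L via d/dx closure of L₀.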